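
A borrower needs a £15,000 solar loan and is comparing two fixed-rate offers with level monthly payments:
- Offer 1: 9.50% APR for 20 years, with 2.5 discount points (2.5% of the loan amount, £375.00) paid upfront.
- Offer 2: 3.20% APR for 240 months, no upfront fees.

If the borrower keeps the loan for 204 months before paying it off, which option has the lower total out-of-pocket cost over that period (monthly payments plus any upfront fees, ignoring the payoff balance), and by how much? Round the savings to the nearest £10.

Offer 1: at 9.50% the monthly rate is 0.0079167, so the payment is 15,000 × 0.0079167 / (1 − 1.0079167^−240) = £139.82.
Offer 2: at 3.20% the monthly rate is 0.0026667, so the payment is 15,000 × 0.0026667 / (1 − 1.0026667^−240) = £84.70.
Over 204 months: Offer 1 costs 204 × £139.82 + £375.00 = £28,898.28; Offer 2 costs 204 × £84.70 = £17,278.80.
Offer 2 is cheaper by £28,898.28 − £17,278.80 = £11,619.48.

Offer 2 by £11,620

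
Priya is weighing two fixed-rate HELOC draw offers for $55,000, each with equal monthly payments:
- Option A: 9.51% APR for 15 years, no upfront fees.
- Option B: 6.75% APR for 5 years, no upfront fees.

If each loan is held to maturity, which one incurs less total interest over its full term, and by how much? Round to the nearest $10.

Option B by $38,480

Option A: at 9.51% the monthly rate is 0.0079250, so the payment is 55,000 × 0.0079250 / (1 − 1.0079250^−180) = $574.66.
Total interest on Option A = 180 × $574.66 − $55,000 = $48,438.80.
Option B: at 6.75% the monthly rate is 0.0056250, so the payment is 55,000 × 0.0056250 / (1 − 1.0056250^−60) = $1,082.59.
Total interest on Option B = 60 × $1,082.59 − $55,000 = $9,955.40.
Option B is lower by $38,483.40.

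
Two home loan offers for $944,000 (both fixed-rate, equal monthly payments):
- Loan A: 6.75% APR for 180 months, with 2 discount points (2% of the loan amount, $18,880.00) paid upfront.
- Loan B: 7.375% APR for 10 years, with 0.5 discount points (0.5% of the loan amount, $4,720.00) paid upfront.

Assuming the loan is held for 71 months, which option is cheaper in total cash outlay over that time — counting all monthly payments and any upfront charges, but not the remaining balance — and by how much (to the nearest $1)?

Loan A: at 6.75% the monthly rate is 0.0056250, so the payment is 944,000 × 0.0056250 / (1 − 1.0056250^−180) = $8,353.55.
Loan B: at 7.375% the monthly rate is 0.0061458, so the payment is 944,000 × 0.0061458 / (1 − 1.0061458^−120) = $11,143.96.
Over 71 months: Loan A costs 71 × $8,353.55 + $18,880.00 = $611,982.05; Loan B costs 71 × $11,143.96 + $4,720.00 = $795,941.16.
Loan A is cheaper by $795,941.16 − $611,982.05 = $183,959.11.

Loan A by $183,959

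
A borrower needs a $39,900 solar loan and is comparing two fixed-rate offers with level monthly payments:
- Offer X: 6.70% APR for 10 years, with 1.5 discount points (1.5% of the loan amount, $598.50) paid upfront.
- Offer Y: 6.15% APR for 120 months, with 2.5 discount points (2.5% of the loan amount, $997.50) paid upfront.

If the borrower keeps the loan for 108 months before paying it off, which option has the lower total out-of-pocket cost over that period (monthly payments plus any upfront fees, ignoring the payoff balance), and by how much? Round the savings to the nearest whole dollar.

Offer X: at 6.70% the monthly rate is 0.0055833, so the payment is 39,900 × 0.0055833 / (1 − 1.0055833^−120) = $457.13.
Offer Y: at 6.15% the monthly rate is 0.0051250, so the payment is 39,900 × 0.0051250 / (1 − 1.0051250^−120) = $445.98.
Over 108 months: Offer X costs 108 × $457.13 + $598.50 = $49,968.54; Offer Y costs 108 × $445.98 + $997.50 = $49,163.34.
Offer Y is cheaper by $49,968.54 − $49,163.34 = $805.20.

Offer Y by $805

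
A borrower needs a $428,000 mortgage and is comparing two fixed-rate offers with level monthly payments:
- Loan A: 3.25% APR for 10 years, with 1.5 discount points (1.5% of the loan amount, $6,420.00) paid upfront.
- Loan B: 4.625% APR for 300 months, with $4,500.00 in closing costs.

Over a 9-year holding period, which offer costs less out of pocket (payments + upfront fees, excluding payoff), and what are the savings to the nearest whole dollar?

Loan A: monthly rate = 3.25%/12 = 0.0027083; payment = 428,000 × 0.0027083 / (1 − (1+0.0027083)^−120) = $4,182.37.
Loan B: monthly rate = 4.625%/12 = 0.0038542; payment = 428,000 × 0.0038542 / (1 − (1+0.0038542)^−300) = $2,409.43.
Over 108 months: Loan A costs 108 × $4,182.37 + $6,420.00 = $458,115.96; Loan B costs 108 × $2,409.43 + $4,500.00 = $264,718.44.
Loan B is cheaper by $458,115.96 − $264,718.44 = $193,397.52.

Loan B by $193,398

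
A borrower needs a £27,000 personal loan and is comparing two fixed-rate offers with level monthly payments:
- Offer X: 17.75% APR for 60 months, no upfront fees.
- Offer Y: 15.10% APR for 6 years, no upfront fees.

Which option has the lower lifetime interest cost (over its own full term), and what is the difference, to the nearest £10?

Offer X: at 17.75% the monthly rate is 0.0147917, so the payment is 27,000 × 0.0147917 / (1 − 1.0147917^−60) = £681.96.
Total interest on Offer X = 60 × £681.96 − £27,000 = £13,917.60.
Offer Y: monthly rate = 15.1%/12 = 0.0125833; payment = 27,000 × 0.0125833 / (1 − (1+0.0125833)^−72) = £572.38.
Total interest on Offer Y = 72 × £572.38 − £27,000 = £14,211.36.
Offer X is lower by £293.76.

Offer X by £290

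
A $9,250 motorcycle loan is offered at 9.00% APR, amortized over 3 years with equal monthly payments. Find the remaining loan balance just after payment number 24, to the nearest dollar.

$3,364

With monthly rate i = 9%/12 = 0.0075000, the balance after k of n payments is P · [(1+i)^n − (1+i)^k] / [(1+i)^n − 1].
(1+0.0075000)^36 = 1.30864537 and (1+0.0075000)^24 = 1.19641353, so the balance is 9,250 × (1.30864537 − 1.19641353) / (1.30864537 − 1) = $3,363.55.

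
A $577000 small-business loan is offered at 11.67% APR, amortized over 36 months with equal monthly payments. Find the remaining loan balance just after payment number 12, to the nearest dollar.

$406,523

With monthly rate i = 11.67%/12 = 0.0097250, the balance after k of n payments is P · [(1+i)^n − (1+i)^k] / [(1+i)^n − 1].
(1+0.0097250)^36 = 1.41681103 and (1+0.0097250)^12 = 1.12314883, so the balance is 577,000 × (1.41681103 − 1.12314883) / (1.41681103 − 1) = $406,522.56.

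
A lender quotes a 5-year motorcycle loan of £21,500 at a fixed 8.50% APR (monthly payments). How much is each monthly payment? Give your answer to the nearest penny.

At 8.50% the monthly rate is 0.0070833, so the payment is 21,500 × 0.0070833 / (1 − 1.0070833^−60) = £441.11.

£441.11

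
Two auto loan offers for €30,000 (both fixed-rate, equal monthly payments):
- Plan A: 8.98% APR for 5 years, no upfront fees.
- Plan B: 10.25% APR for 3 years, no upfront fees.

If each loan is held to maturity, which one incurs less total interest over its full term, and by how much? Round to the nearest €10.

Plan A: at 8.98% the monthly rate is 0.0074833, so the payment is 30,000 × 0.0074833 / (1 − 1.0074833^−60) = €622.46.
Total interest on Plan A = 60 × €622.46 − €30,000 = €7,347.60.
Plan B: monthly rate = 10.25%/12 = 0.0085417; payment = 30,000 × 0.0085417 / (1 − (1+0.0085417)^−36) = €971.54.
Total interest on Plan B = 36 × €971.54 − €30,000 = €4,975.44.
Plan B is lower by €2,372.16.

Plan B by €2,370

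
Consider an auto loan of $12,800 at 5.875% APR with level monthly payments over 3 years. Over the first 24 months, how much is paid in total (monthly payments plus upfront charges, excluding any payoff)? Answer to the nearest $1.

$9,328

At 5.875% the monthly rate is 0.0048958, so the payment is 12,800 × 0.0048958 / (1 − 1.0048958^−36) = $388.68.
Total outlay = 24 × $388.68 = $9,328.32.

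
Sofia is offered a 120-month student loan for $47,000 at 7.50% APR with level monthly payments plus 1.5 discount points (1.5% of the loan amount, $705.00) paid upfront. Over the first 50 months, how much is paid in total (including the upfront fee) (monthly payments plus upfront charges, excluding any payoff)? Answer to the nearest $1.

Monthly rate = 7.5%/12 = 0.0062500; payment = 47,000 × 0.0062500 / (1 − (1+0.0062500)^−120) = $557.90.
Total outlay = 50 × $557.90 + $705.00 = $28,600.00.

$28,600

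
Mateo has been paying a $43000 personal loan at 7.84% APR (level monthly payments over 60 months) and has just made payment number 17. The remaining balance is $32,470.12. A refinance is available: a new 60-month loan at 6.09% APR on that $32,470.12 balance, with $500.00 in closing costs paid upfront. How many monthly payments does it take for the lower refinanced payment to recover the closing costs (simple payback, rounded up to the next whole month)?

3 months

Current payment = 43,000 × 7.84%/12 / (1 − (1+0.0065333)^−60) = $868.60.
Refinanced payment = 32,470.12 × 0.0050750 / (1 − (1+0.0050750)^−60) = $629.10.
Monthly savings = $868.60 − $629.10 = $239.50.
Break-even = $500.00 / $239.50 = 2.09 → 3 months.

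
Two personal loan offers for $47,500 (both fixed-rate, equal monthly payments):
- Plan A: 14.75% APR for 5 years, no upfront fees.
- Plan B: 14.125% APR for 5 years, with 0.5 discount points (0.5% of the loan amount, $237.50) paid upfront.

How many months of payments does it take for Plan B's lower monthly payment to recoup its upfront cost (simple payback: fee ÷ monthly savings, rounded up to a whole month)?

Plan A: at 14.75% the monthly rate is 0.0122917, so the payment is 47,500 × 0.0122917 / (1 − 1.0122917^−60) = $1,123.80.
Plan B: monthly rate = 14.125%/12 = 0.0117708; payment = 47,500 × 0.0117708 / (1 − (1+0.0117708)^−60) = $1,108.32.
Monthly savings = $1,123.80 − $1,108.32 = $15.48.
Break-even = $237.50 / $15.48 = 15.34 → 16 months.

16 months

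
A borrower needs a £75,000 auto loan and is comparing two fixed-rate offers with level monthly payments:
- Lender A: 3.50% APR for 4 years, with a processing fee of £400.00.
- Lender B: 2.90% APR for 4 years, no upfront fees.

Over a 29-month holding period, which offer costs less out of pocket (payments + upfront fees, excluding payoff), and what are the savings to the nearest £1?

Lender A: at 3.50% the monthly rate is 0.0029167, so the payment is 75,000 × 0.0029167 / (1 − 1.0029167^−48) = £1,676.70.
Lender B: at 2.90% the monthly rate is 0.0024167, so the payment is 75,000 × 0.0024167 / (1 − 1.0024167^−48) = £1,656.76.
Over 29 months: Lender A costs 29 × £1,676.70 + £400.00 = £49,024.30; Lender B costs 29 × £1,656.76 = £48,046.04.
Lender B is cheaper by £49,024.30 − £48,046.04 = £978.26.

Lender B by £978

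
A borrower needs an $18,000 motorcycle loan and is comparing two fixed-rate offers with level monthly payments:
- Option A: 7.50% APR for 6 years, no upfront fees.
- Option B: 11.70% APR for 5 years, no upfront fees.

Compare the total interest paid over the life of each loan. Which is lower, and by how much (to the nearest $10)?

Option A: at 7.50% the monthly rate is 0.0062500, so the payment is 18,000 × 0.0062500 / (1 − 1.0062500^−72) = $311.22.
Total interest on Option A = 72 × $311.22 − $18,000 = $4,407.84.
Option B: at 11.70% the monthly rate is 0.0097500, so the payment is 18,000 × 0.0097500 / (1 − 1.0097500^−60) = $397.68.
Total interest on Option B = 60 × $397.68 − $18,000 = $5,860.80.
Option A is lower by $1,452.96.

Option A by $1,450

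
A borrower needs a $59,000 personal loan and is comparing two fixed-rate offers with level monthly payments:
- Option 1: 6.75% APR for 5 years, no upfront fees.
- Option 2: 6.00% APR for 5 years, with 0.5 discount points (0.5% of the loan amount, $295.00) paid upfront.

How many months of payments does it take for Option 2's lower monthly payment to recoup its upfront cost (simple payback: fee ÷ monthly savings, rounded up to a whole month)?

Option 1: monthly rate = 6.75%/12 = 0.0056250; payment = 59,000 × 0.0056250 / (1 − (1+0.0056250)^−60) = $1,161.32.
Option 2: at 6.00% the monthly rate is 0.0050000, so the payment is 59,000 × 0.0050000 / (1 − 1.0050000^−60) = $1,140.64.
Monthly savings = $1,161.32 − $1,140.64 = $20.68.
Break-even = $295.00 / $20.68 = 14.26 → 15 months.

15 months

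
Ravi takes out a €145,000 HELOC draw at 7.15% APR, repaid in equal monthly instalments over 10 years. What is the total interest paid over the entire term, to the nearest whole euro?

€58,376

At 7.15% the monthly rate is 0.0059583, so the payment is 145,000 × 0.0059583 / (1 − 1.0059583^−120) = €1,694.80.
Total paid = 120 × €1,694.80 = €203,376.00; interest = €203,376.00 − €145,000 = €58,376.00.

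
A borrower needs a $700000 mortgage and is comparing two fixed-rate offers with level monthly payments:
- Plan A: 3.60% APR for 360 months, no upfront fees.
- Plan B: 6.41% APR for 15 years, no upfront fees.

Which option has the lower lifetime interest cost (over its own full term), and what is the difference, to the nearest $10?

Plan B by $54,340

Plan A: monthly rate = 3.6%/12 = 0.0030000; payment = 700,000 × 0.0030000 / (1 − (1+0.0030000)^−360) = $3,182.52.
Total interest on Plan A = 360 × $3,182.52 − $700,000 = $445,707.20.
Plan B: at 6.41% the monthly rate is 0.0053417, so the payment is 700,000 × 0.0053417 / (1 − 1.0053417^−180) = $6,063.17.
Total interest on Plan B = 180 × $6,063.17 − $700,000 = $391,370.60.
Plan B is lower by $54,336.60.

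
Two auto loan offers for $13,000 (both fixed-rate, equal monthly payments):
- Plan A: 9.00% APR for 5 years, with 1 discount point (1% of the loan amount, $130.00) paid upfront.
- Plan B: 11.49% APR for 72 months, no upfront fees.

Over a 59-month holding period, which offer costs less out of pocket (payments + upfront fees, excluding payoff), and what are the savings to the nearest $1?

Plan B by $1,259

Plan A: monthly rate = 9%/12 = 0.0075000; payment = 13,000 × 0.0075000 / (1 − (1+0.0075000)^−60) = $269.86.
Plan B: monthly rate = 11.49%/12 = 0.0095750; payment = 13,000 × 0.0095750 / (1 − (1+0.0095750)^−72) = $250.72.
Over 59 months: Plan A costs 59 × $269.86 + $130.00 = $16,051.74; Plan B costs 59 × $250.72 = $14,792.48.
Plan B is cheaper by $16,051.74 − $14,792.48 = $1,259.26.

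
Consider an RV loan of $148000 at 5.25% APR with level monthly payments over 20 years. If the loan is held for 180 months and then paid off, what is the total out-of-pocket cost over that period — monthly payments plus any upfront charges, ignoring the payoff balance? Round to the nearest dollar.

$179,512

Monthly rate = 5.25%/12 = 0.0043750; payment = 148,000 × 0.0043750 / (1 − (1+0.0043750)^−240) = $997.29.
Total outlay = 180 × $997.29 = $179,512.20.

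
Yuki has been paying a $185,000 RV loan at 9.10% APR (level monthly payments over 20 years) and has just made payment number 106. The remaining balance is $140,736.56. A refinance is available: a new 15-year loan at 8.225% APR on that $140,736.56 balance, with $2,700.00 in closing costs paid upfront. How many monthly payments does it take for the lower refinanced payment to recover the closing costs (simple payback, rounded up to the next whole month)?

9 months

Current payment = 185,000 × 9.1%/12 / (1 − (1+0.0075833)^−240) = $1,676.41.
Refinanced payment = 140,736.56 × 0.0068542 / (1 − (1+0.0068542)^−180) = $1,363.30.
Monthly savings = $1,676.41 − $1,363.30 = $313.11.
Break-even = $2,700.00 / $313.11 = 8.62 → 9 months.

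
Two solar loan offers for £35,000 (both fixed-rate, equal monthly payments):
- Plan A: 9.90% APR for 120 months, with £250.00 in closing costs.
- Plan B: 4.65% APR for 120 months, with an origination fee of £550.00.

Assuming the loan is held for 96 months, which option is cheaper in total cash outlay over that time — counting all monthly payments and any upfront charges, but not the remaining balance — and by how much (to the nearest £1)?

Plan B by £8,851

Plan A: monthly rate = 9.9%/12 = 0.0082500; payment = 35,000 × 0.0082500 / (1 − (1+0.0082500)^−120) = £460.59.
Plan B: at 4.65% the monthly rate is 0.0038750, so the payment is 35,000 × 0.0038750 / (1 − 1.0038750^−120) = £365.27.
Over 96 months: Plan A costs 96 × £460.59 + £250.00 = £44,466.64; Plan B costs 96 × £365.27 + £550.00 = £35,615.92.
Plan B is cheaper by £44,466.64 − £35,615.92 = £8,850.72.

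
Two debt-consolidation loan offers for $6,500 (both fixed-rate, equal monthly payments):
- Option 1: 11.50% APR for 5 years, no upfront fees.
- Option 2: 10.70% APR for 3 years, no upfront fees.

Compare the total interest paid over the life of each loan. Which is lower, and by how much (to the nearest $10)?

Option 1: at 11.50% the monthly rate is 0.0095833, so the payment is 6,500 × 0.0095833 / (1 − 1.0095833^−60) = $142.95.
Total interest on Option 1 = 60 × $142.95 − $6,500 = $2,077.00.
Option 2: monthly rate = 10.7%/12 = 0.0089167; payment = 6,500 × 0.0089167 / (1 − (1+0.0089167)^−36) = $211.88.
Total interest on Option 2 = 36 × $211.88 − $6,500 = $1,127.68.
Option 2 is lower by $949.32.

Option 2 by $950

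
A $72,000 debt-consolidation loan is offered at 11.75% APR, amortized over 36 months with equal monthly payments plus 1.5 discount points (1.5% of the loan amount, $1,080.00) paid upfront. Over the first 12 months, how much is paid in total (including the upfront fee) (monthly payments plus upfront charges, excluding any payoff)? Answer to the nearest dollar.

Monthly rate = 11.75%/12 = 0.0097917; payment = 72,000 × 0.0097917 / (1 − (1+0.0097917)^−36) = $2,382.84.
Total outlay = 12 × $2,382.84 + $1,080.00 = $29,674.08.

$29,674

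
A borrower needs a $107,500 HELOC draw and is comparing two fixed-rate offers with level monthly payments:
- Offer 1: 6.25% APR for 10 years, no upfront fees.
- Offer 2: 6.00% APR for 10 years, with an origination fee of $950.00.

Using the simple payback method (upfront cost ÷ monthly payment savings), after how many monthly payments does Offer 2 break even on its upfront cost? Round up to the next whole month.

71 months

Offer 1: monthly rate = 6.25%/12 = 0.0052083; payment = 107,500 × 0.0052083 / (1 − (1+0.0052083)^−120) = $1,207.01.
Offer 2: at 6.00% the monthly rate is 0.0050000, so the payment is 107,500 × 0.0050000 / (1 − 1.0050000^−120) = $1,193.47.
Monthly savings = $1,207.01 − $1,193.47 = $13.54.
Break-even = $950.00 / $13.54 = 70.16 → 71 months.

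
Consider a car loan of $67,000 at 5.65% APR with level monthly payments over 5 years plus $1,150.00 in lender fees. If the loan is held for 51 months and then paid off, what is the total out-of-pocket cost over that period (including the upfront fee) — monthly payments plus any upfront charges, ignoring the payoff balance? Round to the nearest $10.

Monthly rate = 5.65%/12 = 0.0047083; payment = 67,000 × 0.0047083 / (1 − (1+0.0047083)^−60) = $1,284.42.
Total outlay = 51 × $1,284.42 + $1,150.00 = $66,655.42.

$66,660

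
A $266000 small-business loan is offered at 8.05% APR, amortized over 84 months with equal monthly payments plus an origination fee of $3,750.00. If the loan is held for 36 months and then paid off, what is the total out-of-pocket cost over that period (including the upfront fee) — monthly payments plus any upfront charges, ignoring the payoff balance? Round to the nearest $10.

At 8.05% the monthly rate is 0.0067083, so the payment is 266,000 × 0.0067083 / (1 − 1.0067083^−84) = $4,152.56.
Total outlay = 36 × $4,152.56 + $3,750.00 = $153,242.16.

$153,240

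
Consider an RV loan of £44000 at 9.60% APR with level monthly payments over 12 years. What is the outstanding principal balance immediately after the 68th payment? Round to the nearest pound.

With monthly rate i = 9.6%/12 = 0.0080000, the balance after k of n payments is P · [(1+i)^n − (1+i)^k] / [(1+i)^n − 1].
(1+0.0080000)^144 = 3.15004403 and (1+0.0080000)^68 = 1.71915955, so the balance is 44,000 × (3.15004403 − 1.71915955) / (3.15004403 − 1) = £29,282.62.

£29,283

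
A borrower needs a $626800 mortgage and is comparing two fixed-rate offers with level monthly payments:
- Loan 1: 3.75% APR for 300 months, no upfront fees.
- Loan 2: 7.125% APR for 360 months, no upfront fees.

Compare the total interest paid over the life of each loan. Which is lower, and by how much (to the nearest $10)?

Loan 1: monthly rate = 3.75%/12 = 0.0031250; payment = 626,800 × 0.0031250 / (1 − (1+0.0031250)^−300) = $3,222.57.
Total interest on Loan 1 = 300 × $3,222.57 − $626,800 = $339,971.00.
Loan 2: monthly rate = 7.125%/12 = 0.0059375; payment = 626,800 × 0.0059375 / (1 − (1+0.0059375)^−360) = $4,222.87.
Total interest on Loan 2 = 360 × $4,222.87 − $626,800 = $893,433.20.
Loan 1 is lower by $553,462.20.

Loan 1 by $553,460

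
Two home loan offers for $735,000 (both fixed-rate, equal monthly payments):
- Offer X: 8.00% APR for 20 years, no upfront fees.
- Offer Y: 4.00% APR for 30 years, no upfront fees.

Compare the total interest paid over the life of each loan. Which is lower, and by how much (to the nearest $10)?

Offer X: monthly rate = 8%/12 = 0.0066667; payment = 735,000 × 0.0066667 / (1 − (1+0.0066667)^−240) = $6,147.83.
Total interest on Offer X = 240 × $6,147.83 − $735,000 = $740,479.20.
Offer Y: monthly rate = 4%/12 = 0.0033333; payment = 735,000 × 0.0033333 / (1 − (1+0.0033333)^−360) = $3,509.00.
Total interest on Offer Y = 360 × $3,509.00 − $735,000 = $528,240.00.
Offer Y is lower by $212,239.20.

Offer Y by $212,240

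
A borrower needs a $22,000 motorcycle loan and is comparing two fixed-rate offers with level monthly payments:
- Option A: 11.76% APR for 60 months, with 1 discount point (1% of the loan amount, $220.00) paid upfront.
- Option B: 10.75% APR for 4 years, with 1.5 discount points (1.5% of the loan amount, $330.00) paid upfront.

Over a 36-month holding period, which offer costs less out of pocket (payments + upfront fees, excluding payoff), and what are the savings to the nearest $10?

Option A by $2,960

Option A: monthly rate = 11.76%/12 = 0.0098000; payment = 22,000 × 0.0098000 / (1 − (1+0.0098000)^−60) = $486.71.
Option B: monthly rate = 10.75%/12 = 0.0089583; payment = 22,000 × 0.0089583 / (1 − (1+0.0089583)^−48) = $565.93.
Over 36 months: Option A costs 36 × $486.71 + $220.00 = $17,741.56; Option B costs 36 × $565.93 + $330.00 = $20,703.48.
Option A is cheaper by $20,703.48 − $17,741.56 = $2,961.92.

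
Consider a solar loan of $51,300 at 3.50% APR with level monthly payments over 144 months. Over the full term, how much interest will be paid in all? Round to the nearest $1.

$11,599

At 3.50% the monthly rate is 0.0029167, so the payment is 51,300 × 0.0029167 / (1 − 1.0029167^−144) = $436.80.
Total paid = 144 × $436.80 = $62,899.20; interest = $62,899.20 − $51,300 = $11,599.20.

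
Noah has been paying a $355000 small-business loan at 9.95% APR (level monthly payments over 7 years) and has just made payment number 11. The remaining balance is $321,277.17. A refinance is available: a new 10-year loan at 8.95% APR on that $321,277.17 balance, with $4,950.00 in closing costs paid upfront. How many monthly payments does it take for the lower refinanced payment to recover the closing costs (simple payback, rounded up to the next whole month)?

3 months

Current payment = 355,000 × 9.95%/12 / (1 − (1+0.0082917)^−84) = $5,884.25.
Refinanced payment = 321,277.17 × 0.0074583 / (1 − (1+0.0074583)^−120) = $4,061.11.
Monthly savings = $5,884.25 − $4,061.11 = $1,823.14.
Break-even = $4,950.00 / $1,823.14 = 2.72 → 3 months.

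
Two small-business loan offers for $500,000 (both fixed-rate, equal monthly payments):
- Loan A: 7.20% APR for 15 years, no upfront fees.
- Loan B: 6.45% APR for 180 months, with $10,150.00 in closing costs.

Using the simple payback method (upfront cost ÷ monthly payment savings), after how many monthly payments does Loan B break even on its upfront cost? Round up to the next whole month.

Loan A: at 7.20% the monthly rate is 0.0060000, so the payment is 500,000 × 0.0060000 / (1 − 1.0060000^−180) = $4,550.23.
Loan B: at 6.45% the monthly rate is 0.0053750, so the payment is 500,000 × 0.0053750 / (1 − 1.0053750^−180) = $4,341.81.
Monthly savings = $4,550.23 − $4,341.81 = $208.42.
Break-even = $10,150.00 / $208.42 = 48.70 → 49 months.

49 months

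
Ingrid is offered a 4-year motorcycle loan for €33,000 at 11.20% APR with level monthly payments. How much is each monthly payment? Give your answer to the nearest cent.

€856.11

At 11.20% the monthly rate is 0.0093333, so the payment is 33,000 × 0.0093333 / (1 − 1.0093333^−48) = €856.11.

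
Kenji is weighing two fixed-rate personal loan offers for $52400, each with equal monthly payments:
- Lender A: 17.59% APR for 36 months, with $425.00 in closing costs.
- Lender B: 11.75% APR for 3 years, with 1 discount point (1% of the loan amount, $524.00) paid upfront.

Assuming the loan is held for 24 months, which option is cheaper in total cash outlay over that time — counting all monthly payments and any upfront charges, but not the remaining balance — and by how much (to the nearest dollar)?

Lender B by $3,488

Lender A: monthly rate = 17.59%/12 = 0.0146583; payment = 52,400 × 0.0146583 / (1 − (1+0.0146583)^−36) = $1,883.63.
Lender B: monthly rate = 11.75%/12 = 0.0097917; payment = 52,400 × 0.0097917 / (1 − (1+0.0097917)^−36) = $1,734.18.
Over 24 months: Lender A costs 24 × $1,883.63 + $425.00 = $45,632.12; Lender B costs 24 × $1,734.18 + $524.00 = $42,144.32.
Lender B is cheaper by $45,632.12 − $42,144.32 = $3,487.80.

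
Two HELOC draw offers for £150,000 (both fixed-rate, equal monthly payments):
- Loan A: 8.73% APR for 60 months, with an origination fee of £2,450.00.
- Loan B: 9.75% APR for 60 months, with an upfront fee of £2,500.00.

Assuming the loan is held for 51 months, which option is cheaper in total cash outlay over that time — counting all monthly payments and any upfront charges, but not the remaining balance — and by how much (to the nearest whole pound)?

Loan A by £3,850

Loan A: monthly rate = 8.73%/12 = 0.0072750; payment = 150,000 × 0.0072750 / (1 − (1+0.0072750)^−60) = £3,094.13.
Loan B: at 9.75% the monthly rate is 0.0081250, so the payment is 150,000 × 0.0081250 / (1 − 1.0081250^−60) = £3,168.64.
Over 51 months: Loan A costs 51 × £3,094.13 + £2,450.00 = £160,250.63; Loan B costs 51 × £3,168.64 + £2,500.00 = £164,100.64.
Loan A is cheaper by £164,100.64 − £160,250.63 = £3,850.01.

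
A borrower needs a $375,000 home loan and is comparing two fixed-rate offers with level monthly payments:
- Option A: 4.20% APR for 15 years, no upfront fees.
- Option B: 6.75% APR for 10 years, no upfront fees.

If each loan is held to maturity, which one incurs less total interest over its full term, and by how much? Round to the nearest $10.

Option A by $10,630

Option A: monthly rate = 4.2%/12 = 0.0035000; payment = 375,000 × 0.0035000 / (1 − (1+0.0035000)^−180) = $2,811.56.
Total interest on Option A = 180 × $2,811.56 − $375,000 = $131,080.80.
Option B: monthly rate = 6.75%/12 = 0.0056250; payment = 375,000 × 0.0056250 / (1 − (1+0.0056250)^−120) = $4,305.90.
Total interest on Option B = 120 × $4,305.90 − $375,000 = $141,708.00.
Option A is lower by $10,627.20.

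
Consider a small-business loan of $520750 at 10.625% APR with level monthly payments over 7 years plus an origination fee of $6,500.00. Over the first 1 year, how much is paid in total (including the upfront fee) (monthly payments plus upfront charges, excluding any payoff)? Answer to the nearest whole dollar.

$112,270

At 10.625% the monthly rate is 0.0088542, so the payment is 520,750 × 0.0088542 / (1 − 1.0088542^−84) = $8,814.16.
Total outlay = 12 × $8,814.16 + $6,500.00 = $112,269.92.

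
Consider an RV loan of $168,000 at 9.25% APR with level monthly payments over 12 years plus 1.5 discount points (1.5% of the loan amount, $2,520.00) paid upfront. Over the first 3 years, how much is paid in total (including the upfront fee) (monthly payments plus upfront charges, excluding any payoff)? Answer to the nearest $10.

$72,200

At 9.25% the monthly rate is 0.0077083, so the payment is 168,000 × 0.0077083 / (1 − 1.0077083^−144) = $1,935.62.
Total outlay = 36 × $1,935.62 + $2,520.00 = $72,202.32.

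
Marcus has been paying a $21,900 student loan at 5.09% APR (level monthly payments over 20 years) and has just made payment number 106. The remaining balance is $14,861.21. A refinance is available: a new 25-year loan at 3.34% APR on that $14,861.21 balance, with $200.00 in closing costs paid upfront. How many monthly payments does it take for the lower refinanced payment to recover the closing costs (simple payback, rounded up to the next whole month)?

Current payment = 21,900 × 5.09%/12 / (1 − (1+0.0042417)^−240) = $145.62.
Refinanced payment = 14,861.21 × 0.0027833 / (1 − (1+0.0027833)^−300) = $73.13.
Monthly savings = $145.62 − $73.13 = $72.49.
Break-even = $200.00 / $72.49 = 2.76 → 3 months.

3 months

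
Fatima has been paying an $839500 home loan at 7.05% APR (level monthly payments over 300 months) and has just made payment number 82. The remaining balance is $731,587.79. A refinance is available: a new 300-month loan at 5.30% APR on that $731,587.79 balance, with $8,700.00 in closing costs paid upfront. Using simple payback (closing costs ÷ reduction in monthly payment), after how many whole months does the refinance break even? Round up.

6 months

Current payment = 839,500 × 7.05%/12 / (1 − (1+0.0058750)^−300) = $5,960.22.
Refinanced payment = 731,587.79 × 0.0044167 / (1 − (1+0.0044167)^−300) = $4,405.63.
Monthly savings = $5,960.22 − $4,405.63 = $1,554.59.
Break-even = $8,700.00 / $1,554.59 = 5.60 → 6 months.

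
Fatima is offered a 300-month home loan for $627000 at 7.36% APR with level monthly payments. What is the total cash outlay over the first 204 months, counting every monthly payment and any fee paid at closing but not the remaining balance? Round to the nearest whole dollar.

$933,612

At 7.36% the monthly rate is 0.0061333, so the payment is 627,000 × 0.0061333 / (1 − 1.0061333^−300) = $4,576.53.
Total outlay = 204 × $4,576.53 = $933,612.12.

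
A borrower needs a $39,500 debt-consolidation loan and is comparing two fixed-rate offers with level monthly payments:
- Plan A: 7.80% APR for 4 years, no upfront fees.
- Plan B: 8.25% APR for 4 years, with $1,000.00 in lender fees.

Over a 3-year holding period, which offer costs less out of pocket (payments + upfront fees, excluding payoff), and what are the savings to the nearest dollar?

Plan A by $1,300

Plan A: monthly rate = 7.8%/12 = 0.0065000; payment = 39,500 × 0.0065000 / (1 − (1+0.0065000)^−48) = $960.61.
Plan B: at 8.25% the monthly rate is 0.0068750, so the payment is 39,500 × 0.0068750 / (1 − 1.0068750^−48) = $968.95.
Over 36 months: Plan A costs 36 × $960.61 = $34,581.96; Plan B costs 36 × $968.95 + $1,000.00 = $35,882.20.
Plan A is cheaper by $35,882.20 − $34,581.96 = $1,300.24.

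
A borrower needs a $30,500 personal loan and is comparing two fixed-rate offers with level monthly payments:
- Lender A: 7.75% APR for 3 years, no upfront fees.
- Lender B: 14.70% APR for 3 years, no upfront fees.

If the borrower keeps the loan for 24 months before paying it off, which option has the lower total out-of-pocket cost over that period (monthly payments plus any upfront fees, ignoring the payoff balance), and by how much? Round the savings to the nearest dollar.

Lender A: monthly rate = 7.75%/12 = 0.0064583; payment = 30,500 × 0.0064583 / (1 − (1+0.0064583)^−36) = $952.25.
Lender B: monthly rate = 14.7%/12 = 0.0122500; payment = 30,500 × 0.0122500 / (1 − (1+0.0122500)^−36) = $1,052.82.
Over 24 months: Lender A costs 24 × $952.25 = $22,854.00; Lender B costs 24 × $1,052.82 = $25,267.68.
Lender A is cheaper by $25,267.68 − $22,854.00 = $2,413.68.

Lender A by $2,414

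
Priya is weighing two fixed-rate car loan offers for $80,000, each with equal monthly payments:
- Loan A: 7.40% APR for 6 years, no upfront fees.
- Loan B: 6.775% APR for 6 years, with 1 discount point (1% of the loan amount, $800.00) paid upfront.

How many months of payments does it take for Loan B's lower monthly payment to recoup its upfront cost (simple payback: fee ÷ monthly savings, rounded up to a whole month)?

34 months

Loan A: at 7.40% the monthly rate is 0.0061667, so the payment is 80,000 × 0.0061667 / (1 − 1.0061667^−72) = $1,379.34.
Loan B: at 6.775% the monthly rate is 0.0056458, so the payment is 80,000 × 0.0056458 / (1 − 1.0056458^−72) = $1,355.29.
Monthly savings = $1,379.34 − $1,355.29 = $24.05.
Break-even = $800.00 / $24.05 = 33.26 → 34 months.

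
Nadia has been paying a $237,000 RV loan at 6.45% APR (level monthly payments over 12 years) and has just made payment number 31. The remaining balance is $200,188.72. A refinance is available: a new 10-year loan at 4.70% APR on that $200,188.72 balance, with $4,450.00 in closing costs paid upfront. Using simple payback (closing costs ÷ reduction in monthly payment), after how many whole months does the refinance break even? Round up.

Current payment = 237,000 × 6.45%/12 / (1 − (1+0.0053750)^−144) = $2,368.33.
Refinanced payment = 200,188.72 × 0.0039167 / (1 − (1+0.0039167)^−120) = $2,094.08.
Monthly savings = $2,368.33 − $2,094.08 = $274.25.
Break-even = $4,450.00 / $274.25 = 16.23 → 17 months.

17 months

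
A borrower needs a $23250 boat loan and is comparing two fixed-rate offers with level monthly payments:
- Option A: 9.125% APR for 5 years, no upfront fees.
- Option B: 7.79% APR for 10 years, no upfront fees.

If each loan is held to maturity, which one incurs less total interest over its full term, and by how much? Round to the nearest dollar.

Option A: monthly rate = 9.125%/12 = 0.0076042; payment = 23,250 × 0.0076042 / (1 − (1+0.0076042)^−60) = $484.04.
Total interest on Option A = 60 × $484.04 − $23,250 = $5,792.40.
Option B: monthly rate = 7.79%/12 = 0.0064917; payment = 23,250 × 0.0064917 / (1 − (1+0.0064917)^−120) = $279.51.
Total interest on Option B = 120 × $279.51 − $23,250 = $10,291.20.
Option A is lower by $4,498.80.

Option A by $4,499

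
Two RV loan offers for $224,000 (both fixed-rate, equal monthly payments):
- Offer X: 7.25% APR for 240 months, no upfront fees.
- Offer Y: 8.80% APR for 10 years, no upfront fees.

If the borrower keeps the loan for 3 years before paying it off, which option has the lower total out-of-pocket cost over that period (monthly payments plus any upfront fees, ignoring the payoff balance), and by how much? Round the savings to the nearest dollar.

Offer X: at 7.25% the monthly rate is 0.0060417, so the payment is 224,000 × 0.0060417 / (1 − 1.0060417^−240) = $1,770.44.
Offer Y: monthly rate = 8.8%/12 = 0.0073333; payment = 224,000 × 0.0073333 / (1 − (1+0.0073333)^−120) = $2,813.35.
Over 36 months: Offer X costs 36 × $1,770.44 = $63,735.84; Offer Y costs 36 × $2,813.35 = $101,280.60.
Offer X is cheaper by $101,280.60 − $63,735.84 = $37,544.76.

Offer X by $37,545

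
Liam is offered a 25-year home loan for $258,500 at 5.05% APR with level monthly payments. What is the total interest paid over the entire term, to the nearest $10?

$197,110

At 5.05% the monthly rate is 0.0042083, so the payment is 258,500 × 0.0042083 / (1 − 1.0042083^−300) = $1,518.71.
Total paid = 300 × $1,518.71 = $455,613.00; interest = $455,613.00 − $258,500 = $197,113.00.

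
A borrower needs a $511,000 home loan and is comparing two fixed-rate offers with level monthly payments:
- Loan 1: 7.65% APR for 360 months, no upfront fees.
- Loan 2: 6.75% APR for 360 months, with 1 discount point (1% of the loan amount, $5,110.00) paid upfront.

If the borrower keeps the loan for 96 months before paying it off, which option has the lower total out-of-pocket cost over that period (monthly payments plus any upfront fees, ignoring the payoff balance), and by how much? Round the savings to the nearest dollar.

Loan 1: monthly rate = 7.65%/12 = 0.0063750; payment = 511,000 × 0.0063750 / (1 − (1+0.0063750)^−360) = $3,625.62.
Loan 2: at 6.75% the monthly rate is 0.0056250, so the payment is 511,000 × 0.0056250 / (1 − 1.0056250^−360) = $3,314.34.
Over 96 months: Loan 1 costs 96 × $3,625.62 = $348,059.52; Loan 2 costs 96 × $3,314.34 + $5,110.00 = $323,286.64.
Loan 2 is cheaper by $348,059.52 − $323,286.64 = $24,772.88.

Loan 2 by $24,773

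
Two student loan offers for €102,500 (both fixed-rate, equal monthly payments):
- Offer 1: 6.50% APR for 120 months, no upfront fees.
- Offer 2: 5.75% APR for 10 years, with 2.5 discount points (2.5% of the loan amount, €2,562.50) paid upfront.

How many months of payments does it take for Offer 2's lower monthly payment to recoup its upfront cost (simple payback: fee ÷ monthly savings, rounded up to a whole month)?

67 months

Offer 1: at 6.50% the monthly rate is 0.0054167, so the payment is 102,500 × 0.0054167 / (1 − 1.0054167^−120) = €1,163.87.
Offer 2: at 5.75% the monthly rate is 0.0047917, so the payment is 102,500 × 0.0047917 / (1 − 1.0047917^−120) = €1,125.13.
Monthly savings = €1,163.87 − €1,125.13 = €38.74.
Break-even = €2,562.50 / €38.74 = 66.15 → 67 months.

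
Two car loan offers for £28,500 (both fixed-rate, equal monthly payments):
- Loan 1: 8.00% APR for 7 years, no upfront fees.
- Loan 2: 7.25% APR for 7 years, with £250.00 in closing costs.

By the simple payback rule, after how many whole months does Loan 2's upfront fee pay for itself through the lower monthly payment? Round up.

24 months

Loan 1: at 8.00% the monthly rate is 0.0066667, so the payment is 28,500 × 0.0066667 / (1 − 1.0066667^−84) = £444.21.
Loan 2: at 7.25% the monthly rate is 0.0060417, so the payment is 28,500 × 0.0060417 / (1 − 1.0060417^−84) = £433.63.
Monthly savings = £444.21 − £433.63 = £10.58.
Break-even = £250.00 / £10.58 = 23.63 → 24 months.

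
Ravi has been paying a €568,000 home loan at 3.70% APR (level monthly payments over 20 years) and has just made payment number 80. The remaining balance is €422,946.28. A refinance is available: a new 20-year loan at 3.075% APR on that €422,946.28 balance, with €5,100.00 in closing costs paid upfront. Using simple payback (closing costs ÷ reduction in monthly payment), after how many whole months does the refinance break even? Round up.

Current payment = 568,000 × 3.7%/12 / (1 − (1+0.0030833)^−240) = €3,352.84.
Refinanced payment = 422,946.28 × 0.0025625 / (1 − (1+0.0025625)^−240) = €2,361.56.
Monthly savings = €3,352.84 − €2,361.56 = €991.28.
Break-even = €5,100.00 / €991.28 = 5.14 → 6 months.

6 months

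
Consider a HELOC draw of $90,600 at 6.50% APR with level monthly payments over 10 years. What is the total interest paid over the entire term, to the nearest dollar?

Monthly rate = 6.5%/12 = 0.0054167; payment = 90,600 × 0.0054167 / (1 − (1+0.0054167)^−120) = $1,028.74.
Total paid = 120 × $1,028.74 = $123,448.80; interest = $123,448.80 − $90,600 = $32,848.80.

$32,849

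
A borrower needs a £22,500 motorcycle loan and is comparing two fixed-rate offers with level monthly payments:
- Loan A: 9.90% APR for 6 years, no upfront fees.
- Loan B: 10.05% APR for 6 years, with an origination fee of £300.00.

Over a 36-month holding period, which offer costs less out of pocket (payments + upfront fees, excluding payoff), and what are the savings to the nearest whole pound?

Loan A: at 9.90% the monthly rate is 0.0082500, so the payment is 22,500 × 0.0082500 / (1 − 1.0082500^−72) = £415.70.
Loan B: at 10.05% the monthly rate is 0.0083750, so the payment is 22,500 × 0.0083750 / (1 − 1.0083750^−72) = £417.40.
Over 36 months: Loan A costs 36 × £415.70 = £14,965.20; Loan B costs 36 × £417.40 + £300.00 = £15,326.40.
Loan A is cheaper by £15,326.40 − £14,965.20 = £361.20.

Loan A by £361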